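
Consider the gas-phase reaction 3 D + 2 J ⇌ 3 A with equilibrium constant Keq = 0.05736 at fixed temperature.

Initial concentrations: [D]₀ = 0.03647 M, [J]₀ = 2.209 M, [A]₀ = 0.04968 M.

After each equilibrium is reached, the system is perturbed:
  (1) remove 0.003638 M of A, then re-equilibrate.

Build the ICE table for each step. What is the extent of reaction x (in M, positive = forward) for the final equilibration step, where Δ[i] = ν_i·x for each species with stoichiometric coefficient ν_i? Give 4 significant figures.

x = 7.2932e-04 M

Q₀ = 0.518 vs Keq = 0.05736 ⇒ Q>K, reverse
Step 1:
                   D          J          A
  init       0.03647      2.209    0.04968
  Δ          0.01555    0.01036   -0.01555
  eq         0.05202      2.219    0.03413
  solve Keq expr → x = -0.005182; check Q = 0.05736
Then remove 0.003638 M of A.
Step 2:
                   D          J          A
  init       0.05202      2.219    0.03049
  Δ        -0.002188  -0.001459   0.002188
  eq         0.04983      2.218    0.03268
  solve Keq expr → x = 7.2932e-04; check Q = 0.05736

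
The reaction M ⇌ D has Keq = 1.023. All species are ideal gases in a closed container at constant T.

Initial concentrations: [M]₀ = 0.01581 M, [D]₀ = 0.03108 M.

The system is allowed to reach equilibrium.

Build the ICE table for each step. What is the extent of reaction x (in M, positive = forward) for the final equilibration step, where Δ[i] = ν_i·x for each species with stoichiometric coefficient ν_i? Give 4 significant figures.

x = -0.007368 M

Q₀ = 1.966 vs Keq = 1.023 ⇒ Q>K, reverse
Step 1:
                   M          D
  Initial    0.01581    0.03108
  Change    0.007368  -0.007368
  Equil      0.02318    0.02371
  solve Keq expr → x = -0.007368; check Q = 1.023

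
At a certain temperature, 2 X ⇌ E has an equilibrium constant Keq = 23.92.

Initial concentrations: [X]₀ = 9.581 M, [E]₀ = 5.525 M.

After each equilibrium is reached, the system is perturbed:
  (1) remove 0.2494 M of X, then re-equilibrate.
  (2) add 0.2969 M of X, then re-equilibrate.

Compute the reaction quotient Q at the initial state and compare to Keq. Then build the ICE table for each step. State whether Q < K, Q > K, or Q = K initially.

Q₀ = 0.06019 vs Keq = 23.92 ⇒ Q<K, forward
Step 1:
                    X           E
  Initial       9.581       5.525
  Change       -8.935       4.467
  Equil        0.6463       9.992
  solve Keq expr → x = 4.467; check Q = 23.92
Then remove 0.2494 M of X.
Step 2:
                    X           E
  Initial      0.3969       9.992
  Change       0.2454     -0.1227
  Equil        0.6423        9.87
  solve Keq expr → x = -0.1227; check Q = 23.92
Then add 0.2969 M of X.
Step 3:
                    X           E
  Initial      0.9392        9.87
  Change      -0.2922      0.1461
  Equil        0.6471       10.02
  solve Keq expr → x = 0.1461; check Q = 23.92

Q₀ = 0.06019; Q < K (proceeds forward)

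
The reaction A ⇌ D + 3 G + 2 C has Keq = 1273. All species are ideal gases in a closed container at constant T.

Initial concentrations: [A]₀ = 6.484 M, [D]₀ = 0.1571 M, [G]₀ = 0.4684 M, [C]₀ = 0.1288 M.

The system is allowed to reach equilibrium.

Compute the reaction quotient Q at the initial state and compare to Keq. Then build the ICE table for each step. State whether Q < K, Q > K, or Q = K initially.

Q₀ = 4.1306e-05 vs Keq = 1273 ⇒ Q<K, forward
Step 1:
                   A          D          G          C
  Initial      6.484     0.1571     0.4684     0.1288
  Change      -1.824      1.824      5.473      3.649
  Equil         4.66      1.982      5.942      3.778
  solve Keq expr → x = 1.824; check Q = 1273

Q₀ = 4.1306e-05; Q < K (proceeds forward)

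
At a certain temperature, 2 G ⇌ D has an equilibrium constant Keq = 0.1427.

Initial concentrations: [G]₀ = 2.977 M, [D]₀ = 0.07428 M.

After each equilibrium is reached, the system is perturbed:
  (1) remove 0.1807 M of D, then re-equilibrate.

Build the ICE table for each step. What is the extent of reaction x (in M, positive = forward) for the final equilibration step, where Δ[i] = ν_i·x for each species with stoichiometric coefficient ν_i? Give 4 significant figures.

x = 0.08655 M

Q₀ = 0.008381 vs Keq = 0.1427 ⇒ Q<K, forward
Step 1:
                   G          D
  init         2.977    0.07428
  Δ          -0.9845     0.4922
  eq           1.993     0.5665
  solve Keq expr → x = 0.4922; check Q = 0.1427
Then remove 0.1807 M of D.
Step 2:
                   G          D
  init         1.993     0.3858
  Δ          -0.1731    0.08655
  eq           1.819     0.4724
  solve Keq expr → x = 0.08655; check Q = 0.1427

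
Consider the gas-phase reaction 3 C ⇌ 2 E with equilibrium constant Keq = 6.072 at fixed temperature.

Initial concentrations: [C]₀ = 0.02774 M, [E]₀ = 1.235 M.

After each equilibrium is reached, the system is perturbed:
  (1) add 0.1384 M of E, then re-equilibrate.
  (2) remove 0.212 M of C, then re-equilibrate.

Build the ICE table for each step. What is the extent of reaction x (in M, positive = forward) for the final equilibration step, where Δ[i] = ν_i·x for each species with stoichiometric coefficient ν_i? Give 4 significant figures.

x = -0.05669 M

Q₀ = 7.1452e+04 vs Keq = 6.072 ⇒ Q>K, reverse
Step 1:
                   C          E
  I          0.02774      1.235
  C           0.4871    -0.3247
  E           0.5148     0.9103
  solve Keq expr → x = -0.1624; check Q = 6.072
Then add 0.1384 M of E.
Step 2:
                   C          E
  I           0.5148      1.049
  C          0.04106   -0.02737
  E           0.5559      1.021
  solve Keq expr → x = -0.01369; check Q = 6.072
Then remove 0.212 M of C.
Step 3:
                   C          E
  I           0.3439      1.021
  C           0.1701    -0.1134
  E            0.514     0.9079
  solve Keq expr → x = -0.05669; check Q = 6.072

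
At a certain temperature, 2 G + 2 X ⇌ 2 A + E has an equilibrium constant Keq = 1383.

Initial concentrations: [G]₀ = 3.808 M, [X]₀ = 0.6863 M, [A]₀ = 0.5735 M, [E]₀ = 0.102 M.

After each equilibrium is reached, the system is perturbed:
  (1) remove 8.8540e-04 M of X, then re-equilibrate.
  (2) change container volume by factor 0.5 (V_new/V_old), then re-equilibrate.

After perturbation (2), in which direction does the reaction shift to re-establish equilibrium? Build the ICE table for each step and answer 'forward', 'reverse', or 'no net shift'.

Q₀ = 0.004912 vs Keq = 1383 ⇒ Q<K, forward
Step 1:
                    G           X           A           E
  init          3.808      0.6863      0.5735       0.102
  Δ           -0.6791     -0.6791      0.6791      0.3396
  eq            3.129    0.007154       1.253      0.4416
  solve Keq expr → x = 0.3396; check Q = 1383
Then remove 8.8540e-04 M of X.
Step 2:
                    G           X           A           E
  init          3.129    0.006268       1.253      0.4416
  Δ        8.7486e-04  8.7486e-04 -8.7486e-04 -4.3743e-04
  eq             3.13    0.007143       1.252      0.4411
  solve Keq expr → x = -4.3743e-04; check Q = 1383
Then change container volume by factor 0.5 (V_new/V_old).
Step 3:
                    G           X           A           E
  init          6.259     0.01429       2.504      0.8823
  Δ         -0.004149   -0.004149    0.004149    0.002075
  eq            6.255     0.01014       2.508      0.8843
  solve Keq expr → x = 0.002075; check Q = 1383

Direction: forward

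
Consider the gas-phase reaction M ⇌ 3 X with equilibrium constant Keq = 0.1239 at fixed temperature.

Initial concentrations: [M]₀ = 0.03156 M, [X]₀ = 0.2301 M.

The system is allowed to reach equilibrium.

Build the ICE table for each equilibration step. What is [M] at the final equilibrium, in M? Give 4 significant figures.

[M]_eq = 0.04791 M

Q₀ = 0.386 vs Keq = 0.1239 ⇒ Q>K, reverse
Step 1:
                    M           X
  init        0.03156      0.2301
  Δ           0.01635    -0.04904
  eq          0.04791      0.1811
  solve Keq expr → x = -0.01635; check Q = 0.1239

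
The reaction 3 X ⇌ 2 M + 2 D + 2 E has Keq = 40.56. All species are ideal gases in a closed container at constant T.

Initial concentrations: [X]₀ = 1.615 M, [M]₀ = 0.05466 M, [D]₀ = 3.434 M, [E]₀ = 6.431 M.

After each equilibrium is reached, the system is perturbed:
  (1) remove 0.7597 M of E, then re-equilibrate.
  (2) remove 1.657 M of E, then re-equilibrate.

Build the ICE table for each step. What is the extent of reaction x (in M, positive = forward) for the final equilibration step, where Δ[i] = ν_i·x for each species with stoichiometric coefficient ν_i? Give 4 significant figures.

Q₀ = 0.3459 vs Keq = 40.56 ⇒ Q<K, forward
Step 1:
                  X         M         D         E
  I           1.615   0.05466     3.434     6.431
  C         -0.4193    0.2795    0.2795    0.2795
  E           1.196    0.3342     3.714     6.711
  solve Keq expr → x = 0.1398; check Q = 40.56
Then remove 0.7597 M of E.
Step 2:
                  X         M         D         E
  I           1.196    0.3342     3.714     5.951
  C        -0.03439   0.02293   0.02293   0.02293
  E           1.161    0.3571     3.736     5.974
  solve Keq expr → x = 0.01146; check Q = 40.56
Then remove 1.657 M of E.
Step 3:
                  X         M         D         E
  I           1.161    0.3571     3.736     4.317
  C        -0.09567   0.06378   0.06378   0.06378
  E           1.066    0.4209       3.8     4.381
  solve Keq expr → x = 0.03189; check Q = 40.56

x = 0.03189 M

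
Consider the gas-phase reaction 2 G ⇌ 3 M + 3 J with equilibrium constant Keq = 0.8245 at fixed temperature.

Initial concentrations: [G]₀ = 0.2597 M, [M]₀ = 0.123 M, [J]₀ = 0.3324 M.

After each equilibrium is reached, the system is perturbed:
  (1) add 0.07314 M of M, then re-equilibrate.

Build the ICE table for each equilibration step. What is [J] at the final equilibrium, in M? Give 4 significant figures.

Q₀ = 0.001013 vs Keq = 0.8245 ⇒ Q<K, forward
Step 1:
                   G          M          J
  init        0.2597      0.123     0.3324
  Δ          -0.1578     0.2366     0.2366
  eq          0.1019     0.3596      0.569
  solve Keq expr → x = 0.07888; check Q = 0.8245
Then add 0.07314 M of M.
Step 2:
                   G          M          J
  init        0.1019     0.4328      0.569
  Δ          0.01499   -0.02249   -0.02249
  eq          0.1169     0.4103     0.5465
  solve Keq expr → x = -0.007495; check Q = 0.8245

[J]_eq = 0.5465 M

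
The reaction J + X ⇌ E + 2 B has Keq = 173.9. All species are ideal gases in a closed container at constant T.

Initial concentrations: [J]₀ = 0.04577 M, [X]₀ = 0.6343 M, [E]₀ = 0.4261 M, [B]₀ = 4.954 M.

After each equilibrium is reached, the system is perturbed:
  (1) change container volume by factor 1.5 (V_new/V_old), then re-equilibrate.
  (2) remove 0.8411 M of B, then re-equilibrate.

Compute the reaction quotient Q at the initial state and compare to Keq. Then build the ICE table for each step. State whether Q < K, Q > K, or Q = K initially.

Q₀ = 360.2 vs Keq = 173.9 ⇒ Q>K, reverse
Step 1:
                   J          X          E          B
  init       0.04577     0.6343     0.4261      4.954
  Δ          0.03456    0.03456   -0.03456   -0.06911
  eq         0.08033     0.6689     0.3915      4.885
  solve Keq expr → x = -0.03456; check Q = 173.9
Then change container volume by factor 1.5 (V_new/V_old).
Step 2:
                   J          X          E          B
  init       0.05355     0.4459      0.261      3.257
  Δ         -0.01404   -0.01404    0.01404    0.02807
  eq         0.03952     0.4319     0.2751      3.285
  solve Keq expr → x = 0.01404; check Q = 173.9
Then remove 0.8411 M of B.
Step 3:
                   J          X          E          B
  init       0.03952     0.4319     0.2751      2.444
  Δ         -0.01503   -0.01503    0.01503    0.03006
  eq         0.02449     0.4168     0.2901      2.474
  solve Keq expr → x = 0.01503; check Q = 173.9

Q₀ = 360.2; Q > K (proceeds reverse)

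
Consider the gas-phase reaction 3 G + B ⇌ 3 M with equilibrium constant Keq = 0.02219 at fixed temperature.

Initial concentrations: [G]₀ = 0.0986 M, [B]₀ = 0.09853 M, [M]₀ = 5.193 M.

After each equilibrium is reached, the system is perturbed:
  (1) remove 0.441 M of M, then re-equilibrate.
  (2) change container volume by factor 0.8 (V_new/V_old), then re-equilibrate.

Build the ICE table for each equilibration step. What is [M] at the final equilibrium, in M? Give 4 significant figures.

[M]_eq = 1.501 M

Q₀ = 1.4827e+06 vs Keq = 0.02219 ⇒ Q>K, reverse
Step 1:
                    G           B           M
  I            0.0986     0.09853       5.193
  C             3.926       1.309      -3.926
  E             4.024       1.407       1.267
  solve Keq expr → x = -1.309; check Q = 0.02219
Then remove 0.441 M of M.
Step 2:
                    G           B           M
  I             4.024       1.407      0.8262
  C           -0.3129     -0.1043      0.3129
  E             3.711       1.303       1.139
  solve Keq expr → x = 0.1043; check Q = 0.02219
Then change container volume by factor 0.8 (V_new/V_old).
Step 3:
                    G           B           M
  I             4.639       1.629       1.424
  C          -0.07667    -0.02556     0.07667
  E             4.563       1.603       1.501
  solve Keq expr → x = 0.02556; check Q = 0.02219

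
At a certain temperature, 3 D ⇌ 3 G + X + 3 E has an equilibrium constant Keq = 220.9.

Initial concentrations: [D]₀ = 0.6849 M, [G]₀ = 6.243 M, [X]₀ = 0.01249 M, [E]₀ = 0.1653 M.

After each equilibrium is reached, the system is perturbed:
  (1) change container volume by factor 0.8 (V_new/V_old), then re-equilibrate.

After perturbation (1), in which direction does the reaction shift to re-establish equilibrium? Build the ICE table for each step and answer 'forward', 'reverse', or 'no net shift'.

Q₀ = 0.04272 vs Keq = 220.9 ⇒ Q<K, forward
Step 1:
                   D          G          X          E
  Initial     0.6849      6.243    0.01249     0.1653
  Change     -0.3775     0.3775     0.1258     0.3775
  Equil       0.3074       6.62     0.1383     0.5428
  solve Keq expr → x = 0.1258; check Q = 220.9
Then change container volume by factor 0.8 (V_new/V_old).
Step 2:
                   D          G          X          E
  Initial     0.3843      8.276     0.1729     0.6785
  Change     0.06246   -0.06246   -0.02082   -0.06246
  Equil       0.4467      8.213     0.1521      0.616
  solve Keq expr → x = -0.02082; check Q = 220.9

Direction: reverse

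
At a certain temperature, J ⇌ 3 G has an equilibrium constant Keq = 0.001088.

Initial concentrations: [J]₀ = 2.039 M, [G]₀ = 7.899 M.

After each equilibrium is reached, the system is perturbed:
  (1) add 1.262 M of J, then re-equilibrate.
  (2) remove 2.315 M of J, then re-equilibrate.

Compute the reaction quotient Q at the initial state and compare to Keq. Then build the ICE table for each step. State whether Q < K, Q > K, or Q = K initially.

Q₀ = 241.7 vs Keq = 0.001088 ⇒ Q>K, reverse
Step 1:
                    J           G
  I             2.039       7.899
  C             2.576      -7.728
  E             4.615      0.1712
  solve Keq expr → x = -2.576; check Q = 0.001088
Then add 1.262 M of J.
Step 2:
                    J           G
  I             5.877      0.1712
  C         -0.004773     0.01432
  E             5.872      0.1856
  solve Keq expr → x = 0.004773; check Q = 0.001088
Then remove 2.315 M of J.
Step 3:
                    J           G
  I             3.557      0.1856
  C          0.009471    -0.02841
  E             3.567      0.1571
  solve Keq expr → x = -0.009471; check Q = 0.001088

Q₀ = 241.7; Q > K (proceeds reverse)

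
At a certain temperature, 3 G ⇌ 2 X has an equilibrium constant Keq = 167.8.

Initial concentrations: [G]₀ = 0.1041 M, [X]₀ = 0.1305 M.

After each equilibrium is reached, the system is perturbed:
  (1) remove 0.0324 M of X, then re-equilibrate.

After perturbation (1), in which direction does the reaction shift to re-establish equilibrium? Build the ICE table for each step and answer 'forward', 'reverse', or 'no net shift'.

Q₀ = 15.1 vs Keq = 167.8 ⇒ Q<K, forward
Step 1:
                  G         X
  Initial    0.1041    0.1305
  Change   -0.04984   0.03323
  Equil     0.05426    0.1637
  solve Keq expr → x = 0.01661; check Q = 167.8
Then remove 0.0324 M of X.
Step 2:
                  G         X
  Initial   0.05426    0.1313
  Change  -0.006408  0.004272
  Equil     0.04785    0.1356
  solve Keq expr → x = 0.002136; check Q = 167.8

Direction: forward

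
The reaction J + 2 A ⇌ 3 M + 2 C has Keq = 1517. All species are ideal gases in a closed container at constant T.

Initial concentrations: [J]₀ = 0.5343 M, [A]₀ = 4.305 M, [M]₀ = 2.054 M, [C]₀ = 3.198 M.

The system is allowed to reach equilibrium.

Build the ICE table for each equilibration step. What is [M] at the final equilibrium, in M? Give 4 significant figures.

Q₀ = 8.95 vs Keq = 1517 ⇒ Q<K, forward
Step 1:
                    J           A           M           C
  Initial      0.5343       4.305       2.054       3.198
  Change       -0.489     -0.9779       1.467      0.9779
  Equil       0.04533       3.327       3.521       4.176
  solve Keq expr → x = 0.489; check Q = 1517

[M]_eq = 3.521 M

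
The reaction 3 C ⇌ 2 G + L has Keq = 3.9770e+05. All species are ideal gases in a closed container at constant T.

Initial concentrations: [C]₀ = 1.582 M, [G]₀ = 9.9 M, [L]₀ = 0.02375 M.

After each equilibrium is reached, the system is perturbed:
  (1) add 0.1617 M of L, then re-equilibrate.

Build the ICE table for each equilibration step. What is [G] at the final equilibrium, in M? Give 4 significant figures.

[G]_eq = 10.92 M

Q₀ = 0.5879 vs Keq = 3.9770e+05 ⇒ Q<K, forward
Step 1:
                    C           G           L
  Initial       1.582         9.9     0.02375
  Change       -1.528       1.018      0.5092
  Equil       0.05426       10.92       0.533
  solve Keq expr → x = 0.5092; check Q = 3.9770e+05
Then add 0.1617 M of L.
Step 2:
                    C           G           L
  Initial     0.05426       10.92      0.6947
  Change     0.004952   -0.003301   -0.001651
  Equil       0.05921       10.92       0.693
  solve Keq expr → x = -0.001651; check Q = 3.9770e+05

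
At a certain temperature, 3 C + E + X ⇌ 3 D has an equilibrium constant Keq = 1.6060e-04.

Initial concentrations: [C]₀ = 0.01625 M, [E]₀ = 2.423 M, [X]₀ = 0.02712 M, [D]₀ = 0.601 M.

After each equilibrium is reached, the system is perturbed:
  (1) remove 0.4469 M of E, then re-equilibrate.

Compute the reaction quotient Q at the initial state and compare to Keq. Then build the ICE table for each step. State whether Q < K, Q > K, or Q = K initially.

Q₀ = 7.6988e+05 vs Keq = 1.6060e-04 ⇒ Q>K, reverse
Step 1:
                   C          E          X          D
  init       0.01625      2.423    0.02712      0.601
  Δ           0.5744     0.1915     0.1915    -0.5744
  eq          0.5906      2.614     0.2186    0.02664
  solve Keq expr → x = -0.1915; check Q = 1.6060e-04
Then remove 0.4469 M of E.
Step 2:
                   C          E          X          D
  init        0.5906      2.168     0.2186    0.02664
  Δ         0.001528 5.0918e-04 5.0918e-04  -0.001528
  eq          0.5921      2.168     0.2191    0.02511
  solve Keq expr → x = -5.0918e-04; check Q = 1.6060e-04

Q₀ = 7.6988e+05; Q > K (proceeds reverse)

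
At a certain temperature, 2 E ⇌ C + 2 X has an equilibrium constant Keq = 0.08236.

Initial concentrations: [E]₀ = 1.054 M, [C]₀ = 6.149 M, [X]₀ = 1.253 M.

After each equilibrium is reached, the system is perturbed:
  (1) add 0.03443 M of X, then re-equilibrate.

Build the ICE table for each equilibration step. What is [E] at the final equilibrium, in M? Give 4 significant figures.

[E]_eq = 2.089 M

Q₀ = 8.69 vs Keq = 0.08236 ⇒ Q>K, reverse
Step 1:
                   E          C          X
  I            1.054      6.149      1.253
  C            1.004    -0.5022     -1.004
  E            2.058      5.647     0.2486
  solve Keq expr → x = -0.5022; check Q = 0.08236
Then add 0.03443 M of X.
Step 2:
                   E          C          X
  I            2.058      5.647      0.283
  C          0.03042   -0.01521   -0.03042
  E            2.089      5.632     0.2526
  solve Keq expr → x = -0.01521; check Q = 0.08236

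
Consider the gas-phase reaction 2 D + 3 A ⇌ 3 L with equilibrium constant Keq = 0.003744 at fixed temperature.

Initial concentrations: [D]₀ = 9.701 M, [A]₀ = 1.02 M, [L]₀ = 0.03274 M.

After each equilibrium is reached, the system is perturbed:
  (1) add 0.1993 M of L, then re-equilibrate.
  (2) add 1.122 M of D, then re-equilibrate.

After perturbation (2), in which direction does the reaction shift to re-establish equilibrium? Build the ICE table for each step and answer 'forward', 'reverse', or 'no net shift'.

Q₀ = 3.5140e-07 vs Keq = 0.003744 ⇒ Q<K, forward
Step 1:
                   D          A          L
  I            9.701       1.02    0.03274
  C          -0.2655    -0.3983     0.3983
  E            9.435     0.6217     0.4311
  solve Keq expr → x = 0.1328; check Q = 0.003744
Then add 0.1993 M of L.
Step 2:
                   D          A          L
  I            9.435     0.6217     0.6304
  C          0.07736      0.116     -0.116
  E            9.513     0.7377     0.5143
  solve Keq expr → x = -0.03868; check Q = 0.003744
Then add 1.122 M of D.
Step 3:
                   D          A          L
  I            10.63     0.7377     0.5143
  C         -0.01492   -0.02238    0.02238
  E            10.62     0.7154     0.5367
  solve Keq expr → x = 0.007459; check Q = 0.003744

Direction: forward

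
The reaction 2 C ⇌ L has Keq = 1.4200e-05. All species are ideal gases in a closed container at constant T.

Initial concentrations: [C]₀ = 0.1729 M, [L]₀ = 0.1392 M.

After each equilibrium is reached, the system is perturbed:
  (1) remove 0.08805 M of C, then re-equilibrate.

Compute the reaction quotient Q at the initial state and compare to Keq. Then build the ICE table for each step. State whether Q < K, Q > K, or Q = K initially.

Q₀ = 4.656; Q > K (proceeds reverse)

Q₀ = 4.656 vs Keq = 1.4200e-05 ⇒ Q>K, reverse
Step 1:
                  C         L
  Initial    0.1729    0.1392
  Change     0.2784   -0.1392
  Equil      0.4513 2.8921e-06
  solve Keq expr → x = -0.1392; check Q = 1.4200e-05
Then remove 0.08805 M of C.
Step 2:
                  C         L
  Initial    0.3632 2.8921e-06
  Change  2.0368e-06 -1.0184e-06
  Equil      0.3632 1.8737e-06
  solve Keq expr → x = -1.0184e-06; check Q = 1.4200e-05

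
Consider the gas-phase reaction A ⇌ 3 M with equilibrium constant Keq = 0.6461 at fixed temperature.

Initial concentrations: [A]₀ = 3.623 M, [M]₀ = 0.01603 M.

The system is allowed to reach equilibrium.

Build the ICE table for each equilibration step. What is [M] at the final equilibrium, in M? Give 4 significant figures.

[M]_eq = 1.274 M

Q₀ = 1.1369e-06 vs Keq = 0.6461 ⇒ Q<K, forward
Step 1:
                   A          M
  init         3.623    0.01603
  Δ          -0.4195      1.258
  eq           3.204      1.274
  solve Keq expr → x = 0.4195; check Q = 0.6461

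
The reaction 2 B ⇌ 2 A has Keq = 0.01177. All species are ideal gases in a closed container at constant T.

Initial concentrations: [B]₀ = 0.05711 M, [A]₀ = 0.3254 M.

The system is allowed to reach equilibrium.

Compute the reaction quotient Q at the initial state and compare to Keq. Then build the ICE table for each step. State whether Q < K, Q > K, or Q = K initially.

Q₀ = 32.46; Q > K (proceeds reverse)

Q₀ = 32.46 vs Keq = 0.01177 ⇒ Q>K, reverse
Step 1:
                   B          A
  init       0.05711     0.3254
  Δ            0.288     -0.288
  eq          0.3451    0.03744
  solve Keq expr → x = -0.144; check Q = 0.01177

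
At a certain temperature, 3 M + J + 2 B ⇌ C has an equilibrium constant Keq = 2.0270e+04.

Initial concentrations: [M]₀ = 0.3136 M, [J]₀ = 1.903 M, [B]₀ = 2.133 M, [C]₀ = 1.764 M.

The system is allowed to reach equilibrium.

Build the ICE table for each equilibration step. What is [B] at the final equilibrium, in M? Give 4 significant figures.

Q₀ = 6.606 vs Keq = 2.0270e+04 ⇒ Q<K, forward
Step 1:
                   M          J          B          C
  I           0.3136      1.903      2.133      1.764
  C          -0.2898    -0.0966    -0.1932     0.0966
  E          0.02381      1.806       1.94      1.861
  solve Keq expr → x = 0.0966; check Q = 2.0270e+04

[B]_eq = 1.94 M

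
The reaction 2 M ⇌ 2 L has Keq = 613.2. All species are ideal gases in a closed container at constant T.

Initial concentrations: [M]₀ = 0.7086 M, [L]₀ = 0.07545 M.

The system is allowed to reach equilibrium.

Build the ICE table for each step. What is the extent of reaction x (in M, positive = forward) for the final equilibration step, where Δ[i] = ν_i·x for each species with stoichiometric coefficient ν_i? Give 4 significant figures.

x = 0.3391 M

Q₀ = 0.01134 vs Keq = 613.2 ⇒ Q<K, forward
Step 1:
                   M          L
  Initial     0.7086    0.07545
  Change     -0.6782     0.6782
  Equil      0.03043     0.7536
  solve Keq expr → x = 0.3391; check Q = 613.2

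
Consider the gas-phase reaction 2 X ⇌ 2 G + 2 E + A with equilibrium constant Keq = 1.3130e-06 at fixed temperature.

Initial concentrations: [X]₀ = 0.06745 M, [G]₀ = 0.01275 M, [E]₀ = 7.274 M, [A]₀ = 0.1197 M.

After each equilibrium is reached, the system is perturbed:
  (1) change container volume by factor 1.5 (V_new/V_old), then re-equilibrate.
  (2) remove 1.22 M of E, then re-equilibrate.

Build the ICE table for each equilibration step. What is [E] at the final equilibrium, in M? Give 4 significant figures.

[E]_eq = 3.621 M

Q₀ = 0.2263 vs Keq = 1.3130e-06 ⇒ Q>K, reverse
Step 1:
                  X         G         E         A
  Initial   0.06745   0.01275     7.274    0.1197
  Change    0.01271  -0.01271  -0.01271 -0.006356
  Equil     0.08016 3.7574e-05     7.261    0.1133
  solve Keq expr → x = -0.006356; check Q = 1.3130e-06
Then change container volume by factor 1.5 (V_new/V_old).
Step 2:
                  X         G         E         A
  Initial   0.05344 2.5050e-05     4.841   0.07556
  Change  -2.0948e-05 2.0948e-05 2.0948e-05 1.0474e-05
  Equil     0.05342 4.5997e-05     4.841   0.07557
  solve Keq expr → x = 1.0474e-05; check Q = 1.3130e-06
Then remove 1.22 M of E.
Step 3:
                  X         G         E         A
  Initial   0.05342 4.5997e-05     3.621   0.07557
  Change  -1.5477e-05 1.5477e-05 1.5477e-05 7.7385e-06
  Equil     0.05341 6.1474e-05     3.621   0.07558
  solve Keq expr → x = 7.7385e-06; check Q = 1.3130e-06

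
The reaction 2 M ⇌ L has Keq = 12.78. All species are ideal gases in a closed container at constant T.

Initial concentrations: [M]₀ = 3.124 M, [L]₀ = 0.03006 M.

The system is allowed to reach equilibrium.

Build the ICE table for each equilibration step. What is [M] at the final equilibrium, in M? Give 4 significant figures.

Q₀ = 0.00308 vs Keq = 12.78 ⇒ Q<K, forward
Step 1:
                  M         L
  I           3.124   0.03006
  C           -2.79     1.395
  E          0.3339     1.425
  solve Keq expr → x = 1.395; check Q = 12.78

[M]_eq = 0.3339 M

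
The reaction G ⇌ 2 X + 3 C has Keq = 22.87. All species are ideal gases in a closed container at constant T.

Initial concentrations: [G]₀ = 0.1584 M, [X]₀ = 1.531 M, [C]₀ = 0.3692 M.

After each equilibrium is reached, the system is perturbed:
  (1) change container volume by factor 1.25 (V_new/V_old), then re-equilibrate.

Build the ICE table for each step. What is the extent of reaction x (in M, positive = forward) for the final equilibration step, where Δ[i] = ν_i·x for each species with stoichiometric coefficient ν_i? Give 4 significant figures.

Q₀ = 0.7447 vs Keq = 22.87 ⇒ Q<K, forward
Step 1:
                    G           X           C
  I            0.1584       1.531      0.3692
  C           -0.1115       0.223      0.3345
  E           0.04689       1.754      0.7037
  solve Keq expr → x = 0.1115; check Q = 22.87
Then change container volume by factor 1.25 (V_new/V_old).
Step 2:
                    G           X           C
  I           0.03751       1.403       0.563
  C          -0.01671     0.03342     0.05013
  E            0.0208       1.437      0.6131
  solve Keq expr → x = 0.01671; check Q = 22.87

x = 0.01671 M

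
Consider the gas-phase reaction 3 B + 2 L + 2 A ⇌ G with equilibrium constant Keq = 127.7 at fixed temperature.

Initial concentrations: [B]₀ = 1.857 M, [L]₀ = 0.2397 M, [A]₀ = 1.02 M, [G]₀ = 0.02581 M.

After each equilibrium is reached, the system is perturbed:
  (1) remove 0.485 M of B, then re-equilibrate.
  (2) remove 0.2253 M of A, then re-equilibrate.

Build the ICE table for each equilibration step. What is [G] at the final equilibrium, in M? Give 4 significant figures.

[G]_eq = 0.1227 M

Q₀ = 0.06742 vs Keq = 127.7 ⇒ Q<K, forward
Step 1:
                  B         L         A         G
  init        1.857    0.2397      1.02   0.02581
  Δ         -0.3274   -0.2183   -0.2183    0.1091
  eq           1.53   0.02143    0.8017    0.1349
  solve Keq expr → x = 0.1091; check Q = 127.7
Then remove 0.485 M of B.
Step 2:
                  B         L         A         G
  init        1.045   0.02143    0.8017    0.1349
  Δ          0.0208   0.01387   0.01387 -0.006934
  eq          1.065    0.0353    0.8156     0.128
  solve Keq expr → x = -0.006934; check Q = 127.7
Then remove 0.2253 M of A.
Step 3:
                  B         L         A         G
  init        1.065    0.0353    0.5903     0.128
  Δ         0.01588   0.01058   0.01058 -0.005292
  eq          1.081   0.04588    0.6009    0.1227
  solve Keq expr → x = -0.005292; check Q = 127.7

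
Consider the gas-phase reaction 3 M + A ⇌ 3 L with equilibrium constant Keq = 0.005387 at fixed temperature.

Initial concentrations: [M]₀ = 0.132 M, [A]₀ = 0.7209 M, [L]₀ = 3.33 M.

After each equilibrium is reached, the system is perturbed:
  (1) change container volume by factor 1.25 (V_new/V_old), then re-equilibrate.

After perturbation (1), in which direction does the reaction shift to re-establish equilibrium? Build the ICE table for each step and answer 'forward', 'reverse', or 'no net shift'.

Direction: reverse

Q₀ = 2.2271e+04 vs Keq = 0.005387 ⇒ Q>K, reverse
Step 1:
                   M          A          L
  Initial      0.132     0.7209       3.33
  Change       2.738     0.9125     -2.738
  Equil         2.87      1.633     0.5924
  solve Keq expr → x = -0.9125; check Q = 0.005387
Then change container volume by factor 1.25 (V_new/V_old).
Step 2:
                   M          A          L
  Initial      2.296      1.307     0.4739
  Change     0.02763   0.009211   -0.02763
  Equil        2.323      1.316     0.4463
  solve Keq expr → x = -0.009211; check Q = 0.005387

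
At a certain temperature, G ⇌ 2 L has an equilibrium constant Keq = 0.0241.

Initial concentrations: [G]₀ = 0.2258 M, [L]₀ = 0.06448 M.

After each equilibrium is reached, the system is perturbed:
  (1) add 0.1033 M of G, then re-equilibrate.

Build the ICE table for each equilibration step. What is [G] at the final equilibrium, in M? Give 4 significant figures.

Q₀ = 0.01841 vs Keq = 0.0241 ⇒ Q<K, forward
Step 1:
                  G         L
  init       0.2258   0.06448
  Δ       -0.004292  0.008584
  eq         0.2215   0.07306
  solve Keq expr → x = 0.004292; check Q = 0.0241
Then add 0.1033 M of G.
Step 2:
                  G         L
  init       0.3248   0.07306
  Δ       -0.007212   0.01442
  eq         0.3176   0.08749
  solve Keq expr → x = 0.007212; check Q = 0.0241

[G]_eq = 0.3176 M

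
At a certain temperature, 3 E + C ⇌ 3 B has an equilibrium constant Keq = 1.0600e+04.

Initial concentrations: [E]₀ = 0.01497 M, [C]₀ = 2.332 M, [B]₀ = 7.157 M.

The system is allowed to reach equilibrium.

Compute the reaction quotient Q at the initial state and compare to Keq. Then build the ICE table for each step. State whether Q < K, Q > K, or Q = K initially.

Q₀ = 4.6860e+07 vs Keq = 1.0600e+04 ⇒ Q>K, reverse
Step 1:
                    E           C           B
  Initial     0.01497       2.332       7.157
  Change       0.2207     0.07356     -0.2207
  Equil        0.2357       2.406       6.936
  solve Keq expr → x = -0.07356; check Q = 1.0600e+04

Q₀ = 4.6860e+07; Q > K (proceeds reverse)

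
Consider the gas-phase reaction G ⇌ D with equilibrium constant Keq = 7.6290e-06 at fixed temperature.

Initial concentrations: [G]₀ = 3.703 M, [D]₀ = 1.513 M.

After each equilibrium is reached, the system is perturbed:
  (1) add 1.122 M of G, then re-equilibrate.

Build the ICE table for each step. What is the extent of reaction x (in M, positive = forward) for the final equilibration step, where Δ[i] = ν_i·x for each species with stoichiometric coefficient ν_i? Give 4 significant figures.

Q₀ = 0.4086 vs Keq = 7.6290e-06 ⇒ Q>K, reverse
Step 1:
                  G         D
  init        3.703     1.513
  Δ           1.513    -1.513
  eq          5.216 3.9793e-05
  solve Keq expr → x = -1.513; check Q = 7.6290e-06
Then add 1.122 M of G.
Step 2:
                  G         D
  init        6.338 3.9793e-05
  Δ       -8.5597e-06 8.5597e-06
  eq          6.338 4.8352e-05
  solve Keq expr → x = 8.5597e-06; check Q = 7.6290e-06

x = 8.5597e-06 M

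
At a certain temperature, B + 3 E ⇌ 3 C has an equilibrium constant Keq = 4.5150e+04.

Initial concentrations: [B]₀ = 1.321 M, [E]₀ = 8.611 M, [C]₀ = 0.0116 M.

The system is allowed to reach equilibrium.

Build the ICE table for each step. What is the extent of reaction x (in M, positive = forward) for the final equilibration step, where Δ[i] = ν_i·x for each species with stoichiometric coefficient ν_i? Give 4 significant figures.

Q₀ = 1.8506e-09 vs Keq = 4.5150e+04 ⇒ Q<K, forward
Step 1:
                   B          E          C
  init         1.321      8.611     0.0116
  Δ           -1.321     -3.963      3.963
  eq      1.3848e-05      4.648      3.975
  solve Keq expr → x = 1.321; check Q = 4.5150e+04

x = 1.321 M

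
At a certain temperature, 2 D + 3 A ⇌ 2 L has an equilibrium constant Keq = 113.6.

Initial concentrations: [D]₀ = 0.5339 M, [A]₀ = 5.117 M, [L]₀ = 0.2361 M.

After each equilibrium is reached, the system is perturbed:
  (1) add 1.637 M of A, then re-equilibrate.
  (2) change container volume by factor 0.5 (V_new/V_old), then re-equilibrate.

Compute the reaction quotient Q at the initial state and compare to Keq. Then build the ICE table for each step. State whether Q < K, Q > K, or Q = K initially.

Q₀ = 0.00146; Q < K (proceeds forward)

Q₀ = 0.00146 vs Keq = 113.6 ⇒ Q<K, forward
Step 1:
                   D          A          L
  Initial     0.5339      5.117     0.2361
  Change      -0.526    -0.7889      0.526
  Equil     0.007941      4.328     0.7621
  solve Keq expr → x = 0.263; check Q = 113.6
Then add 1.637 M of A.
Step 2:
                   D          A          L
  Initial   0.007941      5.965     0.7621
  Change   -0.003008  -0.004512   0.003008
  Equil     0.004933      5.961     0.7651
  solve Keq expr → x = 0.001504; check Q = 113.6
Then change container volume by factor 0.5 (V_new/V_old).
Step 3:
                   D          A          L
  Initial   0.009865      11.92       1.53
  Change   -0.006359  -0.009538   0.006359
  Equil     0.003507      11.91      1.536
  solve Keq expr → x = 0.003179; check Q = 113.6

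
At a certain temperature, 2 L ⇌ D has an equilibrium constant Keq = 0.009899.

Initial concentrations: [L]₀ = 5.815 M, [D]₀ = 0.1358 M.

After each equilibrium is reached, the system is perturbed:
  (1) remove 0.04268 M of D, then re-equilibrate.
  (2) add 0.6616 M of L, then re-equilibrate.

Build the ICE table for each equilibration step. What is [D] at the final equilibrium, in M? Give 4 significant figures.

[D]_eq = 0.3516 M

Q₀ = 0.004016 vs Keq = 0.009899 ⇒ Q<K, forward
Step 1:
                    L           D
  I             5.815      0.1358
  C           -0.3251      0.1625
  E              5.49      0.2983
  solve Keq expr → x = 0.1625; check Q = 0.009899
Then remove 0.04268 M of D.
Step 2:
                    L           D
  I              5.49      0.2557
  C           -0.0702      0.0351
  E              5.42      0.2908
  solve Keq expr → x = 0.0351; check Q = 0.009899
Then add 0.6616 M of L.
Step 3:
                    L           D
  I             6.081      0.2908
  C           -0.1216     0.06082
  E              5.96      0.3516
  solve Keq expr → x = 0.06082; check Q = 0.009899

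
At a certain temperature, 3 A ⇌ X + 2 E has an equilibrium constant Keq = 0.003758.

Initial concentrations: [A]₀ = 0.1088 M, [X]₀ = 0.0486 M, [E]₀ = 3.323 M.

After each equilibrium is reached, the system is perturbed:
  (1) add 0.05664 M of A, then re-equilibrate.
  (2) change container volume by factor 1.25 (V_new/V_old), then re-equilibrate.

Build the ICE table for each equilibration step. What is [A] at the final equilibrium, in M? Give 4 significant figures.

[A]_eq = 0.249 M

Q₀ = 416.7 vs Keq = 0.003758 ⇒ Q>K, reverse
Step 1:
                  A         X         E
  Initial    0.1088    0.0486     3.323
  Change     0.1458  -0.04859  -0.09719
  Equil      0.2546 5.9588e-06     3.226
  solve Keq expr → x = -0.04859; check Q = 0.003758
Then add 0.05664 M of A.
Step 2:
                  A         X         E
  Initial    0.3112 5.9588e-06     3.226
  Change  -1.4778e-05 4.9261e-06 9.8522e-06
  Equil      0.3112 1.0885e-05     3.226
  solve Keq expr → x = 4.9261e-06; check Q = 0.003758
Then change container volume by factor 1.25 (V_new/V_old).
Step 3:
                  A         X         E
  Initial     0.249 8.7079e-06     2.581
  Change          0         0         0
  Equil       0.249 8.7079e-06     2.581
  solve Keq expr → x = 0; check Q = 0.003758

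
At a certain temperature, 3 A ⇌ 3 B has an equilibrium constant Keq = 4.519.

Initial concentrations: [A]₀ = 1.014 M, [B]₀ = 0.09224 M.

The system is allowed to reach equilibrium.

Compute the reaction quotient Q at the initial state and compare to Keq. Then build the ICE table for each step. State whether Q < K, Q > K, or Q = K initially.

Q₀ = 7.5274e-04; Q < K (proceeds forward)

Q₀ = 7.5274e-04 vs Keq = 4.519 ⇒ Q<K, forward
Step 1:
                   A          B
  I            1.014    0.09224
  C          -0.5971     0.5971
  E           0.4169     0.6893
  solve Keq expr → x = 0.199; check Q = 4.519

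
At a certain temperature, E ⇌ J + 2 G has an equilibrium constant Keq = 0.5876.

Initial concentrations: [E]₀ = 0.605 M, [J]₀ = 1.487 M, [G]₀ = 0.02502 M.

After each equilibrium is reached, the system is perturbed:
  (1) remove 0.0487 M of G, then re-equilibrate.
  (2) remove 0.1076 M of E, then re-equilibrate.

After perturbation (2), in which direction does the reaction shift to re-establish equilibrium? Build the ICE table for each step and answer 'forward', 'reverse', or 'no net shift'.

Direction: reverse

Q₀ = 0.001539 vs Keq = 0.5876 ⇒ Q<K, forward
Step 1:
                   E          J          G
  init         0.605      1.487    0.02502
  Δ          -0.1808     0.1808     0.3616
  eq          0.4242      1.668     0.3866
  solve Keq expr → x = 0.1808; check Q = 0.5876
Then remove 0.0487 M of G.
Step 2:
                   E          J          G
  init        0.4242      1.668     0.3379
  Δ         -0.01893    0.01893    0.03785
  eq          0.4053      1.687     0.3758
  solve Keq expr → x = 0.01893; check Q = 0.5876
Then remove 0.1076 M of E.
Step 3:
                   E          J          G
  init        0.2977      1.687     0.3758
  Δ          0.02041   -0.02041   -0.04083
  eq          0.3181      1.666     0.3349
  solve Keq expr → x = -0.02041; check Q = 0.5876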